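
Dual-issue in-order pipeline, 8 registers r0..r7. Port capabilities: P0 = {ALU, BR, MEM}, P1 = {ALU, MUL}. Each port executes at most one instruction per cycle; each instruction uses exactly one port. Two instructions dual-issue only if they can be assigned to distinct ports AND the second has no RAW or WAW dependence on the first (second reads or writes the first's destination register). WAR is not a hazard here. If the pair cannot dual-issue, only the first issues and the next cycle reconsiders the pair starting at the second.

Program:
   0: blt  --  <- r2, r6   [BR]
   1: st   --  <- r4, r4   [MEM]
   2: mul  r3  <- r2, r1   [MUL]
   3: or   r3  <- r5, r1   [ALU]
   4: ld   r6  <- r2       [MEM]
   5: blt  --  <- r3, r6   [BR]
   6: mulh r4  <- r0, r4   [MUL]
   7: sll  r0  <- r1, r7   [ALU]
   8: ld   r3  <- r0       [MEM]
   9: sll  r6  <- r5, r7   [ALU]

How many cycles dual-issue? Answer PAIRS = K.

[0] i0  blt  -- no-port BR/MEM
[1] i1/i2  st mul  -- 2-wide
[2] i3/i4  or ld  -- 2-wide
[3] i5/i6  blt mulh  -- 2-wide
[4] i7  sll  -- RAW r0
[5] i8/i9  ld sll  -- 2-wide

PAIRS = 4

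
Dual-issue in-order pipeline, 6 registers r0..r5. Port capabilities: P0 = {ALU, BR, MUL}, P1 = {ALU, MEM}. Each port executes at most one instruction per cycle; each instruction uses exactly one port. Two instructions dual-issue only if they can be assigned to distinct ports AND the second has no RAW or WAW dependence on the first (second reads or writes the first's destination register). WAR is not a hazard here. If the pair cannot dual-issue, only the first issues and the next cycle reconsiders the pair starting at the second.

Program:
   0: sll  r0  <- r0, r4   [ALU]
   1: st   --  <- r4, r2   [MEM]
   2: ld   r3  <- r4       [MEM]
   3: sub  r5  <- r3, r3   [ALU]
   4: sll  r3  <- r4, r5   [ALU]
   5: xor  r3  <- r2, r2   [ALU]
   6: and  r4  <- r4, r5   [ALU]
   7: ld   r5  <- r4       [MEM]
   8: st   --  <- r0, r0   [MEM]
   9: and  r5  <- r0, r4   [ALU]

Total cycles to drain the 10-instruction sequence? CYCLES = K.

CYCLES = 7

t=0 i0&i1:sll+st ; 2-wide
t=1 i2:ld ; RAW r3
t=2 i3:sub ; RAW r5
t=3 i4:sll ; WAW r3
t=4 i5&i6:xor+and ; 2-wide
t=5 i7:ld ; no-port MEM/MEM
t=6 i8&i9:st+and ; 2-wide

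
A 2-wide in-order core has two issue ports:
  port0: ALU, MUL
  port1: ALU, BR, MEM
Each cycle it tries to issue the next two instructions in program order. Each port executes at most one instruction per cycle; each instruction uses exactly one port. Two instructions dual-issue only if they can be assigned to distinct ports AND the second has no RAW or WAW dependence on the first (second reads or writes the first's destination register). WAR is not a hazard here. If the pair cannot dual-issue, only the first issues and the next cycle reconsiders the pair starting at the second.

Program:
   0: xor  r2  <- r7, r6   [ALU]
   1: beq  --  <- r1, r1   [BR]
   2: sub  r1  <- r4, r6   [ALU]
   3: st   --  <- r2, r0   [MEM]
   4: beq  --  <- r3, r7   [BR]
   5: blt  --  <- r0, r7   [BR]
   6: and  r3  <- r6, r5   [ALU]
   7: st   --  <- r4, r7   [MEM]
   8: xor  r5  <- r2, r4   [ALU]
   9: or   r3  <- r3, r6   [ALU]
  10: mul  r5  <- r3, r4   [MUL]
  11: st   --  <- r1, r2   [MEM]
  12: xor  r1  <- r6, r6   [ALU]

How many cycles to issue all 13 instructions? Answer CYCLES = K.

#0 head=0: xor+beq i0+i1 pair
#1 head=2: sub+st i2+i3 pair
#2 head=4: beq i4 no-port BR/BR
#3 head=5: blt+and i5+i6 pair
#4 head=7: st+xor i7+i8 pair
#5 head=9: or i9 RAW r3
#6 head=10: mul+st i10+i11 pair
#7 head=12: xor i12 tail

CYCLES = 8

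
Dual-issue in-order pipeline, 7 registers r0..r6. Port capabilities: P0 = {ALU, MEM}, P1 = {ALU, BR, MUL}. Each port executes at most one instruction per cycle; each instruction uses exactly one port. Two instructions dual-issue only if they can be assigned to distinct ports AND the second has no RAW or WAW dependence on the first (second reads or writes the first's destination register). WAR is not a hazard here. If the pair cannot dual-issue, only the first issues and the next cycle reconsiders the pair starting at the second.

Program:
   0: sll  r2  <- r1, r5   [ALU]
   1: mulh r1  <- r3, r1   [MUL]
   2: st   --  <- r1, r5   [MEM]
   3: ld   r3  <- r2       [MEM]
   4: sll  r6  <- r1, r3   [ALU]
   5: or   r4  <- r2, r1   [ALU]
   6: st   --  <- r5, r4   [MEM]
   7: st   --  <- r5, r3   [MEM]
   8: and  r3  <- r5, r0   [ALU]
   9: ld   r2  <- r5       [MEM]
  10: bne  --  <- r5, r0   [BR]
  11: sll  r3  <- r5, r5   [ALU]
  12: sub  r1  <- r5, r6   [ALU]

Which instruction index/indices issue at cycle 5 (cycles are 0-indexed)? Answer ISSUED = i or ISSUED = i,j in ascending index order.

ISSUED = 7,8

[0] i0+i1  sll.ALU mulh.MUL  -- dual
[1] i2  st.MEM  -- no-port MEM/MEM
[2] i3  ld.MEM  -- RAW r3
[3] i4+i5  sll.ALU or.ALU  -- dual
[4] i6  st.MEM  -- no-port MEM/MEM
[5] i7+i8  st.MEM and.ALU  -- dual
[6] i9+i10  ld.MEM bne.BR  -- dual
[7] i11+i12  sll.ALU sub.ALU  -- dual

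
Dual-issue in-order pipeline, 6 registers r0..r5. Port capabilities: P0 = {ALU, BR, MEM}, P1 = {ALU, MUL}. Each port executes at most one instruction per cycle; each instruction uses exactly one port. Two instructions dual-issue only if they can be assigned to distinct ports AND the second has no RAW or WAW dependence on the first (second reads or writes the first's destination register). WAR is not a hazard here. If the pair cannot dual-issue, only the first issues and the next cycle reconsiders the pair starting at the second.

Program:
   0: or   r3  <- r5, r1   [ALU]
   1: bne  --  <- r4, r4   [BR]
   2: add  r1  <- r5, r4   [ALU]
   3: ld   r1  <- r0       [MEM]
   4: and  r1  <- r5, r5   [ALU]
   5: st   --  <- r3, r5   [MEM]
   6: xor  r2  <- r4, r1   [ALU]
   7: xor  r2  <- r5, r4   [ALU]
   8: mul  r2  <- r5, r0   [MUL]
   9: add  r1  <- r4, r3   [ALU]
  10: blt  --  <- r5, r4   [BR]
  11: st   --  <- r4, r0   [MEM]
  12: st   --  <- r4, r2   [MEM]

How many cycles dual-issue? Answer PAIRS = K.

[0] i0&i1  or bne  -- 2-wide
[1] i2  add  -- WAW r1
[2] i3  ld  -- WAW r1
[3] i4&i5  and st  -- 2-wide
[4] i6  xor  -- WAW r2
[5] i7  xor  -- WAW r2
[6] i8&i9  mul add  -- 2-wide
[7] i10  blt  -- no-port BR/MEM
[8] i11  st  -- no-port MEM/MEM
[9] i12  st  -- tail

PAIRS = 3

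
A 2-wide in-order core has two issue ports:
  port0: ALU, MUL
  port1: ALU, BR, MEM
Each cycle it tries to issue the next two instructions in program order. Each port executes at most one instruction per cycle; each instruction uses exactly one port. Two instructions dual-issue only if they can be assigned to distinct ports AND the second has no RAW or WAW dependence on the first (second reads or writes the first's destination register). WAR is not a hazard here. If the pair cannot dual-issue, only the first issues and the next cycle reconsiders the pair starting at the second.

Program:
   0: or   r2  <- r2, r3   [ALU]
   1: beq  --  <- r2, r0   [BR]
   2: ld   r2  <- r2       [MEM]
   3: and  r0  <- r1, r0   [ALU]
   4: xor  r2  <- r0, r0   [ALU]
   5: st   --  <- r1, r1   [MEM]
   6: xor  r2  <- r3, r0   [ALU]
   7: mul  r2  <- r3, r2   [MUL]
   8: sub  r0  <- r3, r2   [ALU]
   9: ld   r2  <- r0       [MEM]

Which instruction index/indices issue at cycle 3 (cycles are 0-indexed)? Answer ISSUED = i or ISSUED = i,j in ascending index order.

ISSUED = 4,5

c0: i0 or.ALU  RAW r2
c1: i1 beq.BR  no-port BR/MEM
c2: i2+i3 ld.MEM;and.ALU  2-wide
c3: i4+i5 xor.ALU;st.MEM  2-wide
c4: i6 xor.ALU  RAW+WAW r2
c5: i7 mul.MUL  RAW r2
c6: i8 sub.ALU  RAW r0
c7: i9 ld.MEM  tail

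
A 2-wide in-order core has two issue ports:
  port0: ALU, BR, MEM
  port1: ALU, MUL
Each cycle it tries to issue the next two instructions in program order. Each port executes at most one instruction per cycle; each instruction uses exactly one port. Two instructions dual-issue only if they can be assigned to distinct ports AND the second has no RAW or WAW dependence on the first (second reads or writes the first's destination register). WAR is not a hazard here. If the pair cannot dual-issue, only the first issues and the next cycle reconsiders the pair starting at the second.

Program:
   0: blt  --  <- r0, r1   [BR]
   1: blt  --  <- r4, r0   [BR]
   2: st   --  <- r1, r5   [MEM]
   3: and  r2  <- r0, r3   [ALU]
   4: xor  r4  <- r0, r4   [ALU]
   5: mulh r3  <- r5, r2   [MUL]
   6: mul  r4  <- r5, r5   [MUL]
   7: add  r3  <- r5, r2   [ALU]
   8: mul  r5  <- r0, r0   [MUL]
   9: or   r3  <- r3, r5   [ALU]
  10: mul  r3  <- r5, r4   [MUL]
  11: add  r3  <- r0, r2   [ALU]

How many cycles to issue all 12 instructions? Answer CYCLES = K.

  cy0 -> i0 (blt) no-port BR/BR
  cy1 -> i1 (blt) no-port BR/MEM
  cy2 -> i2,i3 (st/and) pair
  cy3 -> i4,i5 (xor/mulh) pair
  cy4 -> i6,i7 (mul/add) pair
  cy5 -> i8 (mul) RAW r5
  cy6 -> i9 (or) WAW r3
  cy7 -> i10 (mul) WAW r3
  cy8 -> i11 (add) tail

CYCLES = 9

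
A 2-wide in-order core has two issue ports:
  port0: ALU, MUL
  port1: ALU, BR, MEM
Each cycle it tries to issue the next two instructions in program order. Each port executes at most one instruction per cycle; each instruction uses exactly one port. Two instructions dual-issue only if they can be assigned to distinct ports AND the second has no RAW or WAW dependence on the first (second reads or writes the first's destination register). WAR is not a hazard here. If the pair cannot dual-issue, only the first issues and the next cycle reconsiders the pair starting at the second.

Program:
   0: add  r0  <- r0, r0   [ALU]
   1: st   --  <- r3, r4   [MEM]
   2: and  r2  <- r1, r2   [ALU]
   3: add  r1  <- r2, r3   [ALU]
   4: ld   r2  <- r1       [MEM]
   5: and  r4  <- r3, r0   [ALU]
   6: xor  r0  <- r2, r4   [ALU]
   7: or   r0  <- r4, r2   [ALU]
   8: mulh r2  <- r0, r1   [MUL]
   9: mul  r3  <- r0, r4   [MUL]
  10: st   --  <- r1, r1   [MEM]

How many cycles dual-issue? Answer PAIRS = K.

#0 head=0: add+st i0+i1 2-wide
#1 head=2: and i2 RAW r2
#2 head=3: add i3 RAW r1
#3 head=4: ld+and i4+i5 2-wide
#4 head=6: xor i6 WAW r0
#5 head=7: or i7 RAW r0
#6 head=8: mulh i8 no-port MUL/MUL
#7 head=9: mul+st i9+i10 2-wide

PAIRS = 3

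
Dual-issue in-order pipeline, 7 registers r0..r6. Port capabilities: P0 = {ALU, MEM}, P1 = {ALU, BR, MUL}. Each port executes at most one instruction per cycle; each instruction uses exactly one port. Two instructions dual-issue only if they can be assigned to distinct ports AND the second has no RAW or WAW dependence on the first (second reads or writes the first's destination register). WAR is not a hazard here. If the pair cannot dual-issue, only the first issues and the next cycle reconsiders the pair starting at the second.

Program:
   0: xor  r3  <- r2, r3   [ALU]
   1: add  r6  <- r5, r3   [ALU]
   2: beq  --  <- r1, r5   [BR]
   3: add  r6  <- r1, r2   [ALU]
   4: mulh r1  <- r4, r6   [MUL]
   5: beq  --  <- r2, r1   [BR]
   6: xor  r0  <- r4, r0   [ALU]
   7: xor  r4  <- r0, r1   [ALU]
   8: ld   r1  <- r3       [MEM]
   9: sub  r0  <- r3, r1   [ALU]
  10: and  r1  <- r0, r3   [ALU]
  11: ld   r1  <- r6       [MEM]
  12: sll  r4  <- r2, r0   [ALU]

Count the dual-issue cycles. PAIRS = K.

PAIRS = 4

0. xor.ALU @i0  | RAW r3
1. add.ALU;beq.BR @i1&i2  | dual
2. add.ALU @i3  | RAW r6
3. mulh.MUL @i4  | no-port MUL/BR
4. beq.BR;xor.ALU @i5&i6  | dual
5. xor.ALU;ld.MEM @i7&i8  | dual
6. sub.ALU @i9  | RAW r0
7. and.ALU @i10  | WAW r1
8. ld.MEM;sll.ALU @i11&i12  | dual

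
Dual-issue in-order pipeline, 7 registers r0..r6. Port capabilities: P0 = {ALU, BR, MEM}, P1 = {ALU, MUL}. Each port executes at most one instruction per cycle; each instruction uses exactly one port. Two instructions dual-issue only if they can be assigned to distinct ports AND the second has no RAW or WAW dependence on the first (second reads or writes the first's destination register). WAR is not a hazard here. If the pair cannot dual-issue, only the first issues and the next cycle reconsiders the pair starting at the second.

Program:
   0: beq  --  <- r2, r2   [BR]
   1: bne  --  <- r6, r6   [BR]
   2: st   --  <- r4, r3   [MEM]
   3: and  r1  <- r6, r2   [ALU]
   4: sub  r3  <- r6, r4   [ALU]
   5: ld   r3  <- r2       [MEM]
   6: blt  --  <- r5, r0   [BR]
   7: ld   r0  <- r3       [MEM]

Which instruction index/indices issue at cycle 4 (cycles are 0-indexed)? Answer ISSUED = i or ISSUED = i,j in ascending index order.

ISSUED = 5

  cy0 -> i0 (beq.BR) no-port BR/BR
  cy1 -> i1 (bne.BR) no-port BR/MEM
  cy2 -> i2+i3 (st.MEM;and.ALU) dual
  cy3 -> i4 (sub.ALU) WAW r3
  cy4 -> i5 (ld.MEM) no-port MEM/BR
  cy5 -> i6 (blt.BR) no-port BR/MEM
  cy6 -> i7 (ld.MEM) tail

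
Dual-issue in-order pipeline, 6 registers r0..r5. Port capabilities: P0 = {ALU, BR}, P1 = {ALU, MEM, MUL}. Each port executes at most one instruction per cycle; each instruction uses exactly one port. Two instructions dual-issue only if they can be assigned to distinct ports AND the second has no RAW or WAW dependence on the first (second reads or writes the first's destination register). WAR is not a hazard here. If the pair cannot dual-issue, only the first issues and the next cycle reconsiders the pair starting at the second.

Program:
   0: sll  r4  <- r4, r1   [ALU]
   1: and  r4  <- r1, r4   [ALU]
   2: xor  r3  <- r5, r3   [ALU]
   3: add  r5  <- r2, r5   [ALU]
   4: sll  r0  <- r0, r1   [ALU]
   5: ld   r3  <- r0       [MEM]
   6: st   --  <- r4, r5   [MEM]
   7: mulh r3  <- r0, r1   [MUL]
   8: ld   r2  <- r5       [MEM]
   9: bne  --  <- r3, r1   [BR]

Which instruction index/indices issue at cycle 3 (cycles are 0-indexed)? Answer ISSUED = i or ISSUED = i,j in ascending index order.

0. sll.ALU @i0  | RAW+WAW r4
1. and.ALU/xor.ALU @i1+i2  | pair
2. add.ALU/sll.ALU @i3+i4  | pair
3. ld.MEM @i5  | no-port MEM/MEM
4. st.MEM @i6  | no-port MEM/MUL
5. mulh.MUL @i7  | no-port MUL/MEM
6. ld.MEM/bne.BR @i8+i9  | pair

ISSUED = 5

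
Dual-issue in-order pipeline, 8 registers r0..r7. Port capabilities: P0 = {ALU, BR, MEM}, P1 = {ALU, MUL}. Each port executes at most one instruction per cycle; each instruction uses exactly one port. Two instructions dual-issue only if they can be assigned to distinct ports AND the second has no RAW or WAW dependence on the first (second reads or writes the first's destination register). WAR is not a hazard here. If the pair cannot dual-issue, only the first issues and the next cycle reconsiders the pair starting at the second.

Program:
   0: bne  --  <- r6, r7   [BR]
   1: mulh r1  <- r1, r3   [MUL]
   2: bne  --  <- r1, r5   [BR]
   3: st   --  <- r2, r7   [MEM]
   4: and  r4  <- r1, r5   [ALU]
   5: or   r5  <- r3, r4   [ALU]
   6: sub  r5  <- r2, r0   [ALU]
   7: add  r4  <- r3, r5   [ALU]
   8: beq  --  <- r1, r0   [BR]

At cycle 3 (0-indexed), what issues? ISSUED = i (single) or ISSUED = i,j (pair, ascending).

c0: i0,i1 bne/mulh  pair
c1: i2 bne  no-port BR/MEM
c2: i3,i4 st/and  pair
c3: i5 or  WAW r5
c4: i6 sub  RAW r5
c5: i7,i8 add/beq  pair

ISSUED = 5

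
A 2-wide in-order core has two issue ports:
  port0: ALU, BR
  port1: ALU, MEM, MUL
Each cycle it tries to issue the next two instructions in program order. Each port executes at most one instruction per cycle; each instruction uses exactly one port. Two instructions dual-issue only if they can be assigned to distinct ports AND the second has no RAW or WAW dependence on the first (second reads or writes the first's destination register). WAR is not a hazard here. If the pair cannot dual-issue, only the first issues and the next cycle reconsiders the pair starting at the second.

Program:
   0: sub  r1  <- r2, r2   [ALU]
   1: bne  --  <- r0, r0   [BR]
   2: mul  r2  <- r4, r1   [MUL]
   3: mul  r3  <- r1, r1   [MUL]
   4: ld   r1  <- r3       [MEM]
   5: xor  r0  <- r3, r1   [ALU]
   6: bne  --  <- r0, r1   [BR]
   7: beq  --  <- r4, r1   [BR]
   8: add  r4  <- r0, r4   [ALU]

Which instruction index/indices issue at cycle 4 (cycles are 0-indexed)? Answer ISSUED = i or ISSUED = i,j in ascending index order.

t=0 i0+i1:sub bne ; pair
t=1 i2:mul ; no-port MUL/MUL
t=2 i3:mul ; no-port MUL/MEM
t=3 i4:ld ; RAW r1
t=4 i5:xor ; RAW r0
t=5 i6:bne ; no-port BR/BR
t=6 i7+i8:beq add ; pair

ISSUED = 5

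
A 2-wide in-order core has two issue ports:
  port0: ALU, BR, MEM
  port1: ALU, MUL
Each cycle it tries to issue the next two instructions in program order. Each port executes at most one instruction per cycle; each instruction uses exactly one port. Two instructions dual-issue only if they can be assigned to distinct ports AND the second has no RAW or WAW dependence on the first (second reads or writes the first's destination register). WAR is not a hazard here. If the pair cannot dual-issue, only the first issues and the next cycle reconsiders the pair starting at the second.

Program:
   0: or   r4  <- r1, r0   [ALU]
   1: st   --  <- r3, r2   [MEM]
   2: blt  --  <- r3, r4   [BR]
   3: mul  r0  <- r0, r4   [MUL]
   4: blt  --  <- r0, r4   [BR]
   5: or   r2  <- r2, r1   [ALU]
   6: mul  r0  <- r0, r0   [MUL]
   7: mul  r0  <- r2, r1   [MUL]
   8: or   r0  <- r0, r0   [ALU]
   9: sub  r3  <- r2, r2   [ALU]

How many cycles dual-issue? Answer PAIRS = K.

0. or.ALU+st.MEM @i0&i1  | pair
1. blt.BR+mul.MUL @i2&i3  | pair
2. blt.BR+or.ALU @i4&i5  | pair
3. mul.MUL @i6  | no-port MUL/MUL
4. mul.MUL @i7  | RAW+WAW r0
5. or.ALU+sub.ALU @i8&i9  | pair

PAIRS = 4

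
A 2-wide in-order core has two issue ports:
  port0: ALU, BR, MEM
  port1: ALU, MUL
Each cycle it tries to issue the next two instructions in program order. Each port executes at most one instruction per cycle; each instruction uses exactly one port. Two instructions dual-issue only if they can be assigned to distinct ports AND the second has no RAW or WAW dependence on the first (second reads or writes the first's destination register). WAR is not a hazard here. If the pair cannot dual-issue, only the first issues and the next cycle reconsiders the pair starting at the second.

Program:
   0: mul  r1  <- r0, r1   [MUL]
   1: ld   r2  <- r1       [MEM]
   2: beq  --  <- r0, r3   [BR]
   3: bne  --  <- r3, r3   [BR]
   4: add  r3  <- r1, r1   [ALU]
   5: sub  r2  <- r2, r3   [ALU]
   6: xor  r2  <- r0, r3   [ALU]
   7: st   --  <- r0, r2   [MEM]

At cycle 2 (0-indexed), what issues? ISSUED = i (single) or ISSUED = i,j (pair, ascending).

0. mul @i0  | RAW r1
1. ld @i1  | no-port MEM/BR
2. beq @i2  | no-port BR/BR
3. bne+add @i3,i4  | pair
4. sub @i5  | WAW r2
5. xor @i6  | RAW r2
6. st @i7  | tail

ISSUED = 2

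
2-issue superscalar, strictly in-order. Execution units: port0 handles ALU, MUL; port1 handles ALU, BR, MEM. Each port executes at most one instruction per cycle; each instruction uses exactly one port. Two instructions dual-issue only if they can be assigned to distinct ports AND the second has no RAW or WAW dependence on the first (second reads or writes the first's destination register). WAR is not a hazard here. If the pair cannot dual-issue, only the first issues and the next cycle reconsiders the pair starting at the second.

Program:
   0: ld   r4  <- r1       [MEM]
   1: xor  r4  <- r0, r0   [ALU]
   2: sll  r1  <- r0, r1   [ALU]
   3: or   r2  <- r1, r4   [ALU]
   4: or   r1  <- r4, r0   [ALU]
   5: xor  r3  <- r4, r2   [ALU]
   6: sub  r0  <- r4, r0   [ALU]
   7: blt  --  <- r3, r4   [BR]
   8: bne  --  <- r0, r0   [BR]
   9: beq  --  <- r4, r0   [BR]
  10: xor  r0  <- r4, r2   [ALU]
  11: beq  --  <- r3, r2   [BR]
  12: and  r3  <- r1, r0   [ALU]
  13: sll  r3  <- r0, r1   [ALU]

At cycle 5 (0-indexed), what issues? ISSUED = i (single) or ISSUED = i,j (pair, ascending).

t=0 i0:ld ; WAW r4
t=1 i1&i2:xor+sll ; pair
t=2 i3&i4:or+or ; pair
t=3 i5&i6:xor+sub ; pair
t=4 i7:blt ; no-port BR/BR
t=5 i8:bne ; no-port BR/BR
t=6 i9&i10:beq+xor ; pair
t=7 i11&i12:beq+and ; pair
t=8 i13:sll ; tail

ISSUED = 8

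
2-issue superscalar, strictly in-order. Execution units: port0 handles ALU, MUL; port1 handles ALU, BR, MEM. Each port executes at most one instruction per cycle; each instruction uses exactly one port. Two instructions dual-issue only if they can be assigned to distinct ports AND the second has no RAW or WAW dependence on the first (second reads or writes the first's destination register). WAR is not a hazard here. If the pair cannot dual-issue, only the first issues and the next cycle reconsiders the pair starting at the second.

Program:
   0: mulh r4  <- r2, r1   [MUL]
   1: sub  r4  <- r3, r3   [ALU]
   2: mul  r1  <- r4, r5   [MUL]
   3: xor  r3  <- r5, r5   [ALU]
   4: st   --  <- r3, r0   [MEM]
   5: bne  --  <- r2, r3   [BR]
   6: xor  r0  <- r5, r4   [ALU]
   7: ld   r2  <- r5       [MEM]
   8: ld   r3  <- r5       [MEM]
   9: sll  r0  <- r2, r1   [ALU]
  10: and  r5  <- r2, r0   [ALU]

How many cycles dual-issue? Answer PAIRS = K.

PAIRS = 3

t=0 i0:mulh.MUL ; WAW r4
t=1 i1:sub.ALU ; RAW r4
t=2 i2+i3:mul.MUL xor.ALU ; pair
t=3 i4:st.MEM ; no-port MEM/BR
t=4 i5+i6:bne.BR xor.ALU ; pair
t=5 i7:ld.MEM ; no-port MEM/MEM
t=6 i8+i9:ld.MEM sll.ALU ; pair
t=7 i10:and.ALU ; tail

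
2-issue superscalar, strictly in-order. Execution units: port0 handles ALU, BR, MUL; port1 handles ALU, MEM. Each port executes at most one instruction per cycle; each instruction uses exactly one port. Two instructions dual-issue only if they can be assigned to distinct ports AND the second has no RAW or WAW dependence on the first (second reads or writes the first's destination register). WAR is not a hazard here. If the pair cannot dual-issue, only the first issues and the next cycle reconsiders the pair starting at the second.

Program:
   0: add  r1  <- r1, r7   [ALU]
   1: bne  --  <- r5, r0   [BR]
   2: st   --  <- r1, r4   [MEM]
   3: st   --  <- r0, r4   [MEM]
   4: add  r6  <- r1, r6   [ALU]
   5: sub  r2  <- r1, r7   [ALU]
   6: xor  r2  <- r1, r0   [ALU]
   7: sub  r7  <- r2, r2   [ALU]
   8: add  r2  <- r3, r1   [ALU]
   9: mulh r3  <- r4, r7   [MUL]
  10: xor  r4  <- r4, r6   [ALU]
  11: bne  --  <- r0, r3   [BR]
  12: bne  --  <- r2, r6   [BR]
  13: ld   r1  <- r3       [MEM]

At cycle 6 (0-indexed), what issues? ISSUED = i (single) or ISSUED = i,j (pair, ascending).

  cy0 -> i0+i1 (add bne) dual
  cy1 -> i2 (st) no-port MEM/MEM
  cy2 -> i3+i4 (st add) dual
  cy3 -> i5 (sub) WAW r2
  cy4 -> i6 (xor) RAW r2
  cy5 -> i7+i8 (sub add) dual
  cy6 -> i9+i10 (mulh xor) dual
  cy7 -> i11 (bne) no-port BR/BR
  cy8 -> i12+i13 (bne ld) dual

ISSUED = 9,10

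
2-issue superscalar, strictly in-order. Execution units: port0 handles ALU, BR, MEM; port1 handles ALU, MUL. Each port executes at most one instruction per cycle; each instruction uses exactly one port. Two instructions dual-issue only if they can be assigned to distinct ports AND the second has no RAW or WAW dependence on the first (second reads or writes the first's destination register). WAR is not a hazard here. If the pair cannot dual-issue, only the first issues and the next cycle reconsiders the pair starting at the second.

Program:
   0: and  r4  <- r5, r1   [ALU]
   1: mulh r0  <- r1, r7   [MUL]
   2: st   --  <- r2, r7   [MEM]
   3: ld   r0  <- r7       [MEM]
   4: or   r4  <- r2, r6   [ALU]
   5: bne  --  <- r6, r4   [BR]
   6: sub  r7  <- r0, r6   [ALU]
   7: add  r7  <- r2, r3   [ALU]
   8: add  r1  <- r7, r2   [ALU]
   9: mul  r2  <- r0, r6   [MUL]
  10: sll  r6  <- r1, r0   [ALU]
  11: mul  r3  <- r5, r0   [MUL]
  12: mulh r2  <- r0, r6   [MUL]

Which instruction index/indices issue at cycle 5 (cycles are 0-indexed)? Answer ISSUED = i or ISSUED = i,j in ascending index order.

  cy0 -> i0/i1 (and;mulh) dual
  cy1 -> i2 (st) no-port MEM/MEM
  cy2 -> i3/i4 (ld;or) dual
  cy3 -> i5/i6 (bne;sub) dual
  cy4 -> i7 (add) RAW r7
  cy5 -> i8/i9 (add;mul) dual
  cy6 -> i10/i11 (sll;mul) dual
  cy7 -> i12 (mulh) tail

ISSUED = 8,9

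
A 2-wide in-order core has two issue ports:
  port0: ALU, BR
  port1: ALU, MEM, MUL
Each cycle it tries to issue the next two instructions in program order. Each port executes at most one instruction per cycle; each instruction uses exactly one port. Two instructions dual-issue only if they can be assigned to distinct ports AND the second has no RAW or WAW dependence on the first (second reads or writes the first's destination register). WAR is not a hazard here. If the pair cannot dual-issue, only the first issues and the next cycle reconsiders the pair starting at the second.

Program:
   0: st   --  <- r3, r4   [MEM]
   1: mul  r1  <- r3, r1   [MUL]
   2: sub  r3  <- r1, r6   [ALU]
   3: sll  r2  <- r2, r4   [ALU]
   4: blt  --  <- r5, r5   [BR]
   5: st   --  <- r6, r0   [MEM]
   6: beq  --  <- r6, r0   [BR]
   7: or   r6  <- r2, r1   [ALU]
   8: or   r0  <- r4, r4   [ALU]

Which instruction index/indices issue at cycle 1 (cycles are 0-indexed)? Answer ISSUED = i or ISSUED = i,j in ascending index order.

ISSUED = 1

  cy0 -> i0 (st.MEM) no-port MEM/MUL
  cy1 -> i1 (mul.MUL) RAW r1
  cy2 -> i2&i3 (sub.ALU/sll.ALU) pair
  cy3 -> i4&i5 (blt.BR/st.MEM) pair
  cy4 -> i6&i7 (beq.BR/or.ALU) pair
  cy5 -> i8 (or.ALU) tail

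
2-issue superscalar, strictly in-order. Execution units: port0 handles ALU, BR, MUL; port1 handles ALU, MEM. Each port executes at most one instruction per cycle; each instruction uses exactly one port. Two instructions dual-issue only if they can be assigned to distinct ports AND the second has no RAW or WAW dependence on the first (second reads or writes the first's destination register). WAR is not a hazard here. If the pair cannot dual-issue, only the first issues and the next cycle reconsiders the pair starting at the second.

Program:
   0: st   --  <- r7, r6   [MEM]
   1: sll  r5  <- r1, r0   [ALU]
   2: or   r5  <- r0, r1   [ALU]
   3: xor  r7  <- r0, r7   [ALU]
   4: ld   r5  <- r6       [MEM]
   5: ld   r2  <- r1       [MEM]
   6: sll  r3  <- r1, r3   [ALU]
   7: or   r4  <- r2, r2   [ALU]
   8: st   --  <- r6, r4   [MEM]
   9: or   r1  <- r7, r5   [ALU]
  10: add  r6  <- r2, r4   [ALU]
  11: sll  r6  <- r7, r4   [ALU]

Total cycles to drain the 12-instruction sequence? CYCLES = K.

CYCLES = 8

  cy0 -> i0/i1 (st;sll) pair
  cy1 -> i2/i3 (or;xor) pair
  cy2 -> i4 (ld) no-port MEM/MEM
  cy3 -> i5/i6 (ld;sll) pair
  cy4 -> i7 (or) RAW r4
  cy5 -> i8/i9 (st;or) pair
  cy6 -> i10 (add) WAW r6
  cy7 -> i11 (sll) tail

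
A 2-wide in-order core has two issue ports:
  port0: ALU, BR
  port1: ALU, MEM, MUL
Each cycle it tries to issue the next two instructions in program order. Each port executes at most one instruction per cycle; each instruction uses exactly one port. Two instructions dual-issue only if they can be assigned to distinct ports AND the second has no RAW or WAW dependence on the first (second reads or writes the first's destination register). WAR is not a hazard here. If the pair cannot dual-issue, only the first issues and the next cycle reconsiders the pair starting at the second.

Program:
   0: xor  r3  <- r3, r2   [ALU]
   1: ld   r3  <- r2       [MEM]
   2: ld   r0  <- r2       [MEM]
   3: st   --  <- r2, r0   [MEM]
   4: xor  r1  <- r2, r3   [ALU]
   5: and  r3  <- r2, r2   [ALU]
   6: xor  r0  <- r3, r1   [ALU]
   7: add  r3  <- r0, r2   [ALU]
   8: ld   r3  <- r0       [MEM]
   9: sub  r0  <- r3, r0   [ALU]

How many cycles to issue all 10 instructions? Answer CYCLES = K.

CYCLES = 9

  cy0 -> i0 (xor.ALU) WAW r3
  cy1 -> i1 (ld.MEM) no-port MEM/MEM
  cy2 -> i2 (ld.MEM) no-port MEM/MEM
  cy3 -> i3,i4 (st.MEM;xor.ALU) 2-wide
  cy4 -> i5 (and.ALU) RAW r3
  cy5 -> i6 (xor.ALU) RAW r0
  cy6 -> i7 (add.ALU) WAW r3
  cy7 -> i8 (ld.MEM) RAW r3
  cy8 -> i9 (sub.ALU) tail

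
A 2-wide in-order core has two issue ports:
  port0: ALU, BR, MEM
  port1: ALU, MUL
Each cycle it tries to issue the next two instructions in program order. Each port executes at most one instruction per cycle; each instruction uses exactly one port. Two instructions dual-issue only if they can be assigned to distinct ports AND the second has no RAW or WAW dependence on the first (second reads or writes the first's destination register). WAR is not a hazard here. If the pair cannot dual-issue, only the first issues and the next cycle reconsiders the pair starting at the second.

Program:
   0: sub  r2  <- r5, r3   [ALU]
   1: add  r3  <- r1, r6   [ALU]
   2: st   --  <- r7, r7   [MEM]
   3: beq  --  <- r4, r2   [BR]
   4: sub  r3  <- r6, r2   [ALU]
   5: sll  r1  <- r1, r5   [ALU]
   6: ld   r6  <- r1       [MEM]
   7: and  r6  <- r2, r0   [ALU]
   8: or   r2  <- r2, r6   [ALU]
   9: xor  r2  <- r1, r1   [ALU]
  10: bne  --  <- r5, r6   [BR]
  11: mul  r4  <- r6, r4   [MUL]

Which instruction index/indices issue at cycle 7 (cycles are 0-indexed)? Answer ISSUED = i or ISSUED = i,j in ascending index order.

ISSUED = 9,10

c0: i0+i1 sub.ALU;add.ALU  2-wide
c1: i2 st.MEM  no-port MEM/BR
c2: i3+i4 beq.BR;sub.ALU  2-wide
c3: i5 sll.ALU  RAW r1
c4: i6 ld.MEM  WAW r6
c5: i7 and.ALU  RAW r6
c6: i8 or.ALU  WAW r2
c7: i9+i10 xor.ALU;bne.BR  2-wide
c8: i11 mul.MUL  tail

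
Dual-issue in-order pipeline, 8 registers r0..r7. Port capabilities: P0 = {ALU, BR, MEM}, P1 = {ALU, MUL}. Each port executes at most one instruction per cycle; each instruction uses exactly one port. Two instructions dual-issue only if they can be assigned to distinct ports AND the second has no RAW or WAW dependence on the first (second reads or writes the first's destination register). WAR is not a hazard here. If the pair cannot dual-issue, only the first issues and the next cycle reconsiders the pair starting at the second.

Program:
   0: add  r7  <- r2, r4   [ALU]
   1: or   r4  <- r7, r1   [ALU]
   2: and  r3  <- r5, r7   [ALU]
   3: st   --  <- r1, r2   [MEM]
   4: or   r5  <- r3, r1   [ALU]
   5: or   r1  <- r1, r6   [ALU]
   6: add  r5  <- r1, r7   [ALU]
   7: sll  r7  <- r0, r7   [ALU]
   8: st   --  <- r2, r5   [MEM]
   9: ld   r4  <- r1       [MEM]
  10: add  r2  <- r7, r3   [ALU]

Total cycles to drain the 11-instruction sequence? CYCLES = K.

CYCLES = 7

t=0 i0:add.ALU ; RAW r7
t=1 i1/i2:or.ALU+and.ALU ; dual
t=2 i3/i4:st.MEM+or.ALU ; dual
t=3 i5:or.ALU ; RAW r1
t=4 i6/i7:add.ALU+sll.ALU ; dual
t=5 i8:st.MEM ; no-port MEM/MEM
t=6 i9/i10:ld.MEM+add.ALU ; dual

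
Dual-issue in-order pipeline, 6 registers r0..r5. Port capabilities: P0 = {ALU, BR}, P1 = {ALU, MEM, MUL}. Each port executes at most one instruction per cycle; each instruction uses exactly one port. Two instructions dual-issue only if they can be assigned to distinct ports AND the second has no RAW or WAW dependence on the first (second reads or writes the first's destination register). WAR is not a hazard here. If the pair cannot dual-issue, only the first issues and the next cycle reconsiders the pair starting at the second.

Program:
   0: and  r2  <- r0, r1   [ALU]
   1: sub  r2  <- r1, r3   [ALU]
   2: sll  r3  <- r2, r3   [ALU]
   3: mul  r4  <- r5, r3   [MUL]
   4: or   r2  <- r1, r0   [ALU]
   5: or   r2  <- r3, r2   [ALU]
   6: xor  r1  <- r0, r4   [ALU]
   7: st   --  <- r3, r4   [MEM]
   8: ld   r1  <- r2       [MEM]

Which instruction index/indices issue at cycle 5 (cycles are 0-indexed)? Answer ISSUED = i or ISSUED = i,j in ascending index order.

[0] i0  and.ALU  -- WAW r2
[1] i1  sub.ALU  -- RAW r2
[2] i2  sll.ALU  -- RAW r3
[3] i3&i4  mul.MUL/or.ALU  -- 2-wide
[4] i5&i6  or.ALU/xor.ALU  -- 2-wide
[5] i7  st.MEM  -- no-port MEM/MEM
[6] i8  ld.MEM  -- tail

ISSUED = 7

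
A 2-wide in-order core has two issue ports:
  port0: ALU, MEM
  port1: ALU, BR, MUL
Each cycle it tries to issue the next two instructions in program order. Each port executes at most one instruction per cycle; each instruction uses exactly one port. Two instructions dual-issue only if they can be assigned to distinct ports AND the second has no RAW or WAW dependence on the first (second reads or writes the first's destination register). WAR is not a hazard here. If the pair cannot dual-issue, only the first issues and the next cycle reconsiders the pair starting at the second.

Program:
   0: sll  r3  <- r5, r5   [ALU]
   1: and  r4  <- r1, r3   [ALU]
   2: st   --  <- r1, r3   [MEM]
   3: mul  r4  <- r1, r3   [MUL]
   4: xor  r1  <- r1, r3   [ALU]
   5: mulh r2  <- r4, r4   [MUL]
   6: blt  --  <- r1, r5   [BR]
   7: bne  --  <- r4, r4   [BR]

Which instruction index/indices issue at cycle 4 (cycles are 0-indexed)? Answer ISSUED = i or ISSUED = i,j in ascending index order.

  cy0 -> i0 (sll) RAW r3
  cy1 -> i1/i2 (and;st) dual
  cy2 -> i3/i4 (mul;xor) dual
  cy3 -> i5 (mulh) no-port MUL/BR
  cy4 -> i6 (blt) no-port BR/BR
  cy5 -> i7 (bne) tail

ISSUED = 6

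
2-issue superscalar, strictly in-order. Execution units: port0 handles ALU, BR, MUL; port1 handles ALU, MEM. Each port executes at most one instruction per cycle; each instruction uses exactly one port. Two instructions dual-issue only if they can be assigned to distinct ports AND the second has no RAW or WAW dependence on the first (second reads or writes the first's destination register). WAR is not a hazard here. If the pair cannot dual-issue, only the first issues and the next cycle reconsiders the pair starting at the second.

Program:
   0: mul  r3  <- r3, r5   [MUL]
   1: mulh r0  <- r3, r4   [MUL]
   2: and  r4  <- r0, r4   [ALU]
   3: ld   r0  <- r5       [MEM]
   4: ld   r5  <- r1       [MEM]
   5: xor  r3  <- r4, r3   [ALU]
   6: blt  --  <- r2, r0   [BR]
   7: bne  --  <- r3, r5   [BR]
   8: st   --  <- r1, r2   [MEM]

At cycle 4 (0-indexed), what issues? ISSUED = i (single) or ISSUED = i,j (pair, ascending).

ISSUED = 6

t=0 i0:mul.MUL ; no-port MUL/MUL
t=1 i1:mulh.MUL ; RAW r0
t=2 i2&i3:and.ALU/ld.MEM ; dual
t=3 i4&i5:ld.MEM/xor.ALU ; dual
t=4 i6:blt.BR ; no-port BR/BR
t=5 i7&i8:bne.BR/st.MEM ; dual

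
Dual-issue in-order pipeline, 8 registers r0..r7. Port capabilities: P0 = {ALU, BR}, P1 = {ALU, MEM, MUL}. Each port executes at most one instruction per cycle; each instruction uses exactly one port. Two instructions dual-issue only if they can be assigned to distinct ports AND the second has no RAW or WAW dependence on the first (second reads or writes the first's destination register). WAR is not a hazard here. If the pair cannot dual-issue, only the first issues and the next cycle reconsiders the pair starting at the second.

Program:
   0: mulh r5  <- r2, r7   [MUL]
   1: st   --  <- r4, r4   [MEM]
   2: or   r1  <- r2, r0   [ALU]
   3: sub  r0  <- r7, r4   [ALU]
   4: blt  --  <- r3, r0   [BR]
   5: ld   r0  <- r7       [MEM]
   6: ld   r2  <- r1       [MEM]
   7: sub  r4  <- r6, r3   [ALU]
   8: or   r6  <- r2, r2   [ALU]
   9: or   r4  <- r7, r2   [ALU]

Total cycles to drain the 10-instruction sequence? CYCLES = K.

CYCLES = 6

c0: i0 mulh  no-port MUL/MEM
c1: i1+i2 st;or  pair
c2: i3 sub  RAW r0
c3: i4+i5 blt;ld  pair
c4: i6+i7 ld;sub  pair
c5: i8+i9 or;or  pair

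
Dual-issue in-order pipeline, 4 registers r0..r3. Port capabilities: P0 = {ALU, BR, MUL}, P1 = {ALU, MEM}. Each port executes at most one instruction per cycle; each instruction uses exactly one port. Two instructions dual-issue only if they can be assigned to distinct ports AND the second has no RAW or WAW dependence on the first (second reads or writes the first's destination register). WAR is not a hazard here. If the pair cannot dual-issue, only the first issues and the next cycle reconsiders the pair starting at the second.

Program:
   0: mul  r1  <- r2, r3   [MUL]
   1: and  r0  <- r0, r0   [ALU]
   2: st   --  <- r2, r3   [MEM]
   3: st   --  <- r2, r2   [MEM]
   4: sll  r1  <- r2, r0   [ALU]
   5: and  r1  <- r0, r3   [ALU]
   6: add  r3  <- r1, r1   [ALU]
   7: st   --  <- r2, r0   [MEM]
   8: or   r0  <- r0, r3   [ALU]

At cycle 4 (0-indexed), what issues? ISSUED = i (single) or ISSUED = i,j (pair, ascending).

c0: i0&i1 mul.MUL/and.ALU  2-wide
c1: i2 st.MEM  no-port MEM/MEM
c2: i3&i4 st.MEM/sll.ALU  2-wide
c3: i5 and.ALU  RAW r1
c4: i6&i7 add.ALU/st.MEM  2-wide
c5: i8 or.ALU  tail

ISSUED = 6,7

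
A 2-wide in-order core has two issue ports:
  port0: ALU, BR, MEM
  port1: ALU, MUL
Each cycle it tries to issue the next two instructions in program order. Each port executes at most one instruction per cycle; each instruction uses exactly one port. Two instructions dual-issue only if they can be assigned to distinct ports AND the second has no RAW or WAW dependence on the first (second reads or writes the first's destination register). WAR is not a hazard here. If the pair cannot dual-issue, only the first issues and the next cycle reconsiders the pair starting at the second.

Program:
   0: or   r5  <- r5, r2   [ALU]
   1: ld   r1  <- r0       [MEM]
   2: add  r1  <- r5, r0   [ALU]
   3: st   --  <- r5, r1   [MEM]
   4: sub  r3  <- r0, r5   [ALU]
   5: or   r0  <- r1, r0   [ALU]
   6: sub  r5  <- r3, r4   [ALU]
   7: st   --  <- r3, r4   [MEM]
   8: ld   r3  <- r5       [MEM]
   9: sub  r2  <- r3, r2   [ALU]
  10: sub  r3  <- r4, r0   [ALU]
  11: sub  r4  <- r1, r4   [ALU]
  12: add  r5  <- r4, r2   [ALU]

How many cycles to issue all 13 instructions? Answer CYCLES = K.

c0: i0,i1 or.ALU/ld.MEM  dual
c1: i2 add.ALU  RAW r1
c2: i3,i4 st.MEM/sub.ALU  dual
c3: i5,i6 or.ALU/sub.ALU  dual
c4: i7 st.MEM  no-port MEM/MEM
c5: i8 ld.MEM  RAW r3
c6: i9,i10 sub.ALU/sub.ALU  dual
c7: i11 sub.ALU  RAW r4
c8: i12 add.ALU  tail

CYCLES = 9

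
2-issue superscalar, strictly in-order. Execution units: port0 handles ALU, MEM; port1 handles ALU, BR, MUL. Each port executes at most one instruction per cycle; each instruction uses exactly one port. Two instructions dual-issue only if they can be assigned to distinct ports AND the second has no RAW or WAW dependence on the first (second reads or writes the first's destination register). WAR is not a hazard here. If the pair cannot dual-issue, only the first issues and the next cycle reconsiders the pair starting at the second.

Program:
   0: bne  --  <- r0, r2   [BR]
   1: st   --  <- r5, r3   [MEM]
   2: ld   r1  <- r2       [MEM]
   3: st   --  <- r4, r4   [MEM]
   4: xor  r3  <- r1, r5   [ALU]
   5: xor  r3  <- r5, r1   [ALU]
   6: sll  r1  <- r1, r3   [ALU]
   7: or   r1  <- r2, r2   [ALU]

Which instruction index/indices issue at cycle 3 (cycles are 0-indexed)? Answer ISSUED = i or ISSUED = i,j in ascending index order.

ISSUED = 5

c0: i0/i1 bne.BR st.MEM  2-wide
c1: i2 ld.MEM  no-port MEM/MEM
c2: i3/i4 st.MEM xor.ALU  2-wide
c3: i5 xor.ALU  RAW r3
c4: i6 sll.ALU  WAW r1
c5: i7 or.ALU  tail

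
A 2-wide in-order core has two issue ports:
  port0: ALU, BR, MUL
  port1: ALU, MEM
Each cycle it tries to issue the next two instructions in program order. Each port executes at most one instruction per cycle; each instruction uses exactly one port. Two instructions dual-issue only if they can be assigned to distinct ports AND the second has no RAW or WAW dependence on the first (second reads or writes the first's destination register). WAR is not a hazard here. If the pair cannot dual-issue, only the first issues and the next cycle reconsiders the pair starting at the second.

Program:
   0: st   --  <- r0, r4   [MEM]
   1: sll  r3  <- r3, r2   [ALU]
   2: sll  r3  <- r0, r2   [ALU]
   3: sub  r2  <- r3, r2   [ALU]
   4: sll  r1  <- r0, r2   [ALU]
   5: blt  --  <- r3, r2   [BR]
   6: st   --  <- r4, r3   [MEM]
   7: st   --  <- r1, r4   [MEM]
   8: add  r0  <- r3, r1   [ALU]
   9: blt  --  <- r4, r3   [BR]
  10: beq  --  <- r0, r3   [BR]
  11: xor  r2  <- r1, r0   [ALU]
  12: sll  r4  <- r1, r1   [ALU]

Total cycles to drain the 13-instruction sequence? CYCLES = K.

CYCLES = 9

c0: i0&i1 st.MEM;sll.ALU  2-wide
c1: i2 sll.ALU  RAW r3
c2: i3 sub.ALU  RAW r2
c3: i4&i5 sll.ALU;blt.BR  2-wide
c4: i6 st.MEM  no-port MEM/MEM
c5: i7&i8 st.MEM;add.ALU  2-wide
c6: i9 blt.BR  no-port BR/BR
c7: i10&i11 beq.BR;xor.ALU  2-wide
c8: i12 sll.ALU  tail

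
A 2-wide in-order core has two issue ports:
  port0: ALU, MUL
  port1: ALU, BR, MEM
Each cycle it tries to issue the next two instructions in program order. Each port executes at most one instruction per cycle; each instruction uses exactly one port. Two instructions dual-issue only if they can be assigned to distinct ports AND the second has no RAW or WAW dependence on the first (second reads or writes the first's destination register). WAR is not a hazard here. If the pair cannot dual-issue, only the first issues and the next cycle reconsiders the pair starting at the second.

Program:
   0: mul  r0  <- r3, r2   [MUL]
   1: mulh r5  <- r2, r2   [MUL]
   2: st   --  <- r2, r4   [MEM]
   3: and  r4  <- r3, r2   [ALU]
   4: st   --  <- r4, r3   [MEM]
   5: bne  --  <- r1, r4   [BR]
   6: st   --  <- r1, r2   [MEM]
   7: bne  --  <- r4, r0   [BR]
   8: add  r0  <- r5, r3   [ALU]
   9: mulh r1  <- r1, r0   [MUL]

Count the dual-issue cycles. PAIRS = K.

[0] i0  mul  -- no-port MUL/MUL
[1] i1/i2  mulh/st  -- 2-wide
[2] i3  and  -- RAW r4
[3] i4  st  -- no-port MEM/BR
[4] i5  bne  -- no-port BR/MEM
[5] i6  st  -- no-port MEM/BR
[6] i7/i8  bne/add  -- 2-wide
[7] i9  mulh  -- tail

PAIRS = 2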